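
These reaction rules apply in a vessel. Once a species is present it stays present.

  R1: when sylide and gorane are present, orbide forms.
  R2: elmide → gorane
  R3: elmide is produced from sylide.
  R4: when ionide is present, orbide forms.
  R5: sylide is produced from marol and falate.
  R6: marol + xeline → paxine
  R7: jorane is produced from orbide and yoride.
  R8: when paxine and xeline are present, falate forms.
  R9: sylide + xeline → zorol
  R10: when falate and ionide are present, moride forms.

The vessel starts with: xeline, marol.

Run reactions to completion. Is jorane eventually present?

jorane would need orbide and yoride (R7), but yoride never forms.

No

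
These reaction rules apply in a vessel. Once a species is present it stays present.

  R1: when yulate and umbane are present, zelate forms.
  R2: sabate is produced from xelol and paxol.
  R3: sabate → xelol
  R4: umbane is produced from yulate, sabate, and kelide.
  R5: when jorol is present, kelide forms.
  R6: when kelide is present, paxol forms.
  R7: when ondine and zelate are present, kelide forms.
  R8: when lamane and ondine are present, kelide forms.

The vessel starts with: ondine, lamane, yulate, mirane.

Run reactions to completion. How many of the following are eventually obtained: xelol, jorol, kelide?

1

lamane and ondine present → kelide forms (R8).
xelol would need sabate (R3), but sabate never forms.
No rule produces jorol, and it is not given.
kelide: reached.
Reached: kelide — 1 of the 3.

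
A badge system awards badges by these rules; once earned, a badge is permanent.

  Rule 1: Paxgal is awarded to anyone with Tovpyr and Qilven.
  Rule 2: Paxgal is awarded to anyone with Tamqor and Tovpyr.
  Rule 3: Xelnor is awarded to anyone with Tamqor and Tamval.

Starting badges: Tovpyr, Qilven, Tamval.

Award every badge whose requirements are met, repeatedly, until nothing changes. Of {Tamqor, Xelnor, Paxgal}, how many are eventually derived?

1

With Tovpyr and Qilven, Paxgal is earned (Rule 1).
No rule produces Tamqor, and it is not given.
Xelnor would need Tamqor and Tamval (Rule 3), but Tamqor is never earned.
Paxgal: reached.
Reached: Paxgal — 1 of the 3.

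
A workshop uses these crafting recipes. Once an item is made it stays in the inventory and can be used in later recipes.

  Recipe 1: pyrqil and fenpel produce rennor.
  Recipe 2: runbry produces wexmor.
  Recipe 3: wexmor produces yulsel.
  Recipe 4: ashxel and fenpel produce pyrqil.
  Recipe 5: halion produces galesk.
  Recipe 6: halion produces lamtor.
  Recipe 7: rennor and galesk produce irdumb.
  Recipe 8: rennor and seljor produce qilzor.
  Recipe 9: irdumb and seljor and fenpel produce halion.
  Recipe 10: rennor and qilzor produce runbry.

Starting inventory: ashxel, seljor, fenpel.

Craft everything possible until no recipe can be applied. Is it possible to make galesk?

galesk would need halion (Recipe 5), but halion is never obtained.

No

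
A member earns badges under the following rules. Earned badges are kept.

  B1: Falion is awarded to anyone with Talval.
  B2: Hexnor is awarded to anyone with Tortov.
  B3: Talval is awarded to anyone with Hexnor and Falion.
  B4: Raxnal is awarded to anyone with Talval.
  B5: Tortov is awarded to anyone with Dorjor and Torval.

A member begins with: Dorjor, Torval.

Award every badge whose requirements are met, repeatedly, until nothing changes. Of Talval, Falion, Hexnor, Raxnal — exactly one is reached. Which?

Hexnor

With Dorjor and Torval, Tortov is earned (B5).
With Tortov, Hexnor is earned (B2).
Falion would need Talval (B1), but Talval is never earned. Raxnal would need Talval (B4), but Talval is never earned. Talval would need Hexnor and Falion (B3), but Falion is never earned.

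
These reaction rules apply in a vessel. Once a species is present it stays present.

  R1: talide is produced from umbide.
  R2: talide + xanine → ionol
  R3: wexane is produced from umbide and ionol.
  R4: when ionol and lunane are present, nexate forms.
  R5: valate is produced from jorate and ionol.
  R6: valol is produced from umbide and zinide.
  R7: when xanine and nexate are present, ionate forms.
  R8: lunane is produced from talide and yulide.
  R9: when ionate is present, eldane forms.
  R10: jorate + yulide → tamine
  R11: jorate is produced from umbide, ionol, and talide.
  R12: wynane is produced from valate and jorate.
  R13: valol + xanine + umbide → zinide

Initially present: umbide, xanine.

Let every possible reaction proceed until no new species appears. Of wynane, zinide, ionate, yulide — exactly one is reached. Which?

wynane

umbide present → talide forms (R1).
talide and xanine present → ionol forms (R2).
umbide, ionol, and talide present → jorate forms (R11).
jorate and ionol present → valate forms (R5).
valate and jorate present → wynane forms (R12).
ionate would need xanine and nexate (R7), but nexate never forms. zinide would need valol, xanine, and umbide (R13), but valol never forms. No rule produces yulide, and it is not given.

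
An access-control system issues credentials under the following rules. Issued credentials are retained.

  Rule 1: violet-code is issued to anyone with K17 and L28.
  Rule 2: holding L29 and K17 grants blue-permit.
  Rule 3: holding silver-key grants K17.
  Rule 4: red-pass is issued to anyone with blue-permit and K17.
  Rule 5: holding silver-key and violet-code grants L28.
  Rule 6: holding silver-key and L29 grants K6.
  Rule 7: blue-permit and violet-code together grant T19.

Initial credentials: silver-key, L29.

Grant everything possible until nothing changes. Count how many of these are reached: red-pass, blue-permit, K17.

Holding silver-key grants K17 (Rule 3).
Holding L29 and K17 grants blue-permit (Rule 2).
Holding blue-permit and K17 grants red-pass (Rule 4).
red-pass: reached.
blue-permit: reached.
K17: reached.
All 3 are reached.

3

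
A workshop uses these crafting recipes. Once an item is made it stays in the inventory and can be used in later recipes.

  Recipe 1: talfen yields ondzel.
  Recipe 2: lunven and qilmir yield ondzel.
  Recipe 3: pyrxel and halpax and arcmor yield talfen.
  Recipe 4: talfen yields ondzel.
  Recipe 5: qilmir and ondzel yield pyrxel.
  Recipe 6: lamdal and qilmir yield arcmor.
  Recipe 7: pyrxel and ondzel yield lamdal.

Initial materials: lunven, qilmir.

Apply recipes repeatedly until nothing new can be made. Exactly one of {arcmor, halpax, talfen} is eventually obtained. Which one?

Using Recipe 2, lunven and qilmir make ondzel.
Using Recipe 5, qilmir and ondzel make pyrxel.
pyrxel and ondzel → lamdal (Recipe 7).
lamdal and qilmir → arcmor (Recipe 6).
No rule produces halpax, and it is not given. talfen would need pyrxel, halpax, and arcmor (Recipe 3), but halpax is never obtained.

arcmor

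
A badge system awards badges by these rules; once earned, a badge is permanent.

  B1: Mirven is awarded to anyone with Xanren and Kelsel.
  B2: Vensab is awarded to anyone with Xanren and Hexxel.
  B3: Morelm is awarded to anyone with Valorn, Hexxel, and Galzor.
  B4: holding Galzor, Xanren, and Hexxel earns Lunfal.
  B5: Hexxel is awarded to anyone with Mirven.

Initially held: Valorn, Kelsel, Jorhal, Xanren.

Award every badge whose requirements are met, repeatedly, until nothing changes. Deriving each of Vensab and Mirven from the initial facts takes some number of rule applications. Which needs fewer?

Mirven

Mirven: With Xanren and Kelsel, Mirven is earned (B1). [1 rule application]
Vensab: With Xanren and Kelsel, Mirven is earned (B1). With Mirven, Hexxel is earned (B5). With Xanren and Hexxel, Vensab is earned (B2). [3 rule applications]
Mirven needs fewer.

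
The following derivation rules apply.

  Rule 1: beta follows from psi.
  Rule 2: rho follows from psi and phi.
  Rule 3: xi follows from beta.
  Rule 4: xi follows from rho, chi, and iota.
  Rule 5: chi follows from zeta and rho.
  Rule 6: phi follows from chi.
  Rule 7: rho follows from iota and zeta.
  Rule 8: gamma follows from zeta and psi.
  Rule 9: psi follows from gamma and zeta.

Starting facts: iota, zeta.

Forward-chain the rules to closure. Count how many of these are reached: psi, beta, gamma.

0

psi would need gamma and zeta (Rule 9), but gamma is never established.
beta would need psi (Rule 1), but psi is never established.
gamma would need zeta and psi (Rule 8), but psi is never established.
None of the 3 are reached.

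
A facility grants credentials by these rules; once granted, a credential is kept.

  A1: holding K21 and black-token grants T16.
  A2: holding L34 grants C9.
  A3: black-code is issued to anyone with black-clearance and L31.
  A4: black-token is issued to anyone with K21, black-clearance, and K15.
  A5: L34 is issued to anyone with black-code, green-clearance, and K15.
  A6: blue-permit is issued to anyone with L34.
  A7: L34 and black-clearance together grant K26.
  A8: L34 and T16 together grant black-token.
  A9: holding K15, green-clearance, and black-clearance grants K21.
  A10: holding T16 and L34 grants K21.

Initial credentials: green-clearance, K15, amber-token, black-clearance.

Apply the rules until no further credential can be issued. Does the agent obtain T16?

Holding K15, green-clearance, and black-clearance grants K21 (A9).
Holding K21, black-clearance, and K15 grants black-token (A4).
Holding K21 and black-token grants T16 (A1).

Yes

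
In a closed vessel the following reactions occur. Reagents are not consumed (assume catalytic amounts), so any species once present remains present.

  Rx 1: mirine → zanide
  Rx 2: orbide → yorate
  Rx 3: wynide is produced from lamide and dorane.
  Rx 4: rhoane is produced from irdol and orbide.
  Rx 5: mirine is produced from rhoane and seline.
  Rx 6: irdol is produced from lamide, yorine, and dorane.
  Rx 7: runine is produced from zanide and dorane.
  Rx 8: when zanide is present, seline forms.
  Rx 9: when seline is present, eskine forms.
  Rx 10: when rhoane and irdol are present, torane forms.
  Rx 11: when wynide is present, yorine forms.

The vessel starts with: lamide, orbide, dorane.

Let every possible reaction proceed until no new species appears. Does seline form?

seline would need zanide (Rx 8), but zanide never forms.

No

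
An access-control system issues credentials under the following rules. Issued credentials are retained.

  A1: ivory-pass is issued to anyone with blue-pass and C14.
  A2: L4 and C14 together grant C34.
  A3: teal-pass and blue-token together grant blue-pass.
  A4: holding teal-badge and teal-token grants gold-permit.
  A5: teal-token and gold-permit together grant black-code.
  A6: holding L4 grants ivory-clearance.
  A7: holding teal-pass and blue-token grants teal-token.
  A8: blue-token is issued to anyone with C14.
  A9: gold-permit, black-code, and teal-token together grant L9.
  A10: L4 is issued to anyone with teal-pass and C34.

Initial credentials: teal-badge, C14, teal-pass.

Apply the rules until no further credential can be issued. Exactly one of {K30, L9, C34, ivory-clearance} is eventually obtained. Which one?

Holding C14 grants blue-token (A8).
Holding teal-pass and blue-token grants teal-token (A7).
Holding teal-badge and teal-token grants gold-permit (A4).
Holding teal-token and gold-permit grants black-code (A5).
Holding gold-permit, black-code, and teal-token grants L9 (A9).
ivory-clearance would need L4 (A6), but L4 is never granted. No rule produces K30, and it is not given. C34 would need L4 and C14 (A2), but L4 is never granted.

L9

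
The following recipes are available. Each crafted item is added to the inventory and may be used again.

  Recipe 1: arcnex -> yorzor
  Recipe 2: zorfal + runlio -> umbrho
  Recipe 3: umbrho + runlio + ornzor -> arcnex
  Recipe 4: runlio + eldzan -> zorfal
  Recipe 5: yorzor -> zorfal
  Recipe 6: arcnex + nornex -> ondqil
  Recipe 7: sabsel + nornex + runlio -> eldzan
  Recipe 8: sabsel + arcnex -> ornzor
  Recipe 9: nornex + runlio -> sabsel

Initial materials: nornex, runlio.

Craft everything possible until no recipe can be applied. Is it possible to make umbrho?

Yes

nornex + runlio -> sabsel (Recipe 9).
sabsel + nornex + runlio -> eldzan (Recipe 7).
Using Recipe 4, runlio and eldzan make zorfal.
zorfal + runlio -> umbrho (Recipe 2).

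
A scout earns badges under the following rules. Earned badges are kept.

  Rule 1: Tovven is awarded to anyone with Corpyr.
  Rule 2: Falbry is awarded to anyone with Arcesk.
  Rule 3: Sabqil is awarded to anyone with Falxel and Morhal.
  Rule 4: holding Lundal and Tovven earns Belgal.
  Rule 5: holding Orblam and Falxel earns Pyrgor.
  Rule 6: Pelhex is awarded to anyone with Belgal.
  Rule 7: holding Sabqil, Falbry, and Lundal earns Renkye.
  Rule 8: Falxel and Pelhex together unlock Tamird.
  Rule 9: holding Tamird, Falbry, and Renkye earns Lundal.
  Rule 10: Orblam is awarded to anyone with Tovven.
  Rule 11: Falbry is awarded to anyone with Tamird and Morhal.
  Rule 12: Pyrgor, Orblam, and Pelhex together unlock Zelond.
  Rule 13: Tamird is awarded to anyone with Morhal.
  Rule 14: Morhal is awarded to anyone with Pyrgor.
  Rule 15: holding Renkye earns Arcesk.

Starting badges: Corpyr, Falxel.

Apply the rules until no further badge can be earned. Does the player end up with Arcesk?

Arcesk would need Renkye (Rule 15), but Renkye is never earned.

No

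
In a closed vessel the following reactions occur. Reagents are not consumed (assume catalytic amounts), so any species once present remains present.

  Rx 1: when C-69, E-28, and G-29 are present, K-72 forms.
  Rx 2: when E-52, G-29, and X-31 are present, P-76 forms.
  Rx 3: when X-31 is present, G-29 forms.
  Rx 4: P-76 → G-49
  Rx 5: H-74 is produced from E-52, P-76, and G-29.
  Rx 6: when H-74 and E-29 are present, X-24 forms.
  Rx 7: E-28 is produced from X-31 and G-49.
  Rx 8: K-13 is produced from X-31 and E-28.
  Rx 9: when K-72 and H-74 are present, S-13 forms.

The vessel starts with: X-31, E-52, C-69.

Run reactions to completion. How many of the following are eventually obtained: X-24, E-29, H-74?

1

X-31 present → G-29 forms (Rx 3).
E-52, G-29, and X-31 present → P-76 forms (Rx 2).
E-52, P-76, and G-29 present → H-74 forms (Rx 5).
X-24 would need H-74 and E-29 (Rx 6), but E-29 never forms.
No rule produces E-29, and it is not given.
H-74: reached.
Reached: H-74 — 1 of the 3.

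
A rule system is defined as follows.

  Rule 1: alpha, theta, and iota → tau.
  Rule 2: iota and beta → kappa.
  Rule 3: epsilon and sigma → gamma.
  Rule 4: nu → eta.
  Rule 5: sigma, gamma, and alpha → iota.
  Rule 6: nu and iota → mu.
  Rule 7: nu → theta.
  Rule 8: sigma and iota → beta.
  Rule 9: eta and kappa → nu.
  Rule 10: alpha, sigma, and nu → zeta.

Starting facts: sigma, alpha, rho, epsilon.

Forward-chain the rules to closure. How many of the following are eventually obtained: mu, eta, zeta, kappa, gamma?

epsilon and sigma hold, so gamma follows (Rule 3).
From sigma, gamma, and alpha, Rule 5 gives iota.
sigma and iota hold, so beta follows (Rule 8).
iota and beta hold, so kappa follows (Rule 2).
mu would need nu and iota (Rule 6), but nu is never established.
eta would need nu (Rule 4), but nu is never established.
zeta would need alpha, sigma, and nu (Rule 10), but nu is never established.
kappa: reached.
gamma: reached.
Reached: kappa and gamma — 2 of the 5.

2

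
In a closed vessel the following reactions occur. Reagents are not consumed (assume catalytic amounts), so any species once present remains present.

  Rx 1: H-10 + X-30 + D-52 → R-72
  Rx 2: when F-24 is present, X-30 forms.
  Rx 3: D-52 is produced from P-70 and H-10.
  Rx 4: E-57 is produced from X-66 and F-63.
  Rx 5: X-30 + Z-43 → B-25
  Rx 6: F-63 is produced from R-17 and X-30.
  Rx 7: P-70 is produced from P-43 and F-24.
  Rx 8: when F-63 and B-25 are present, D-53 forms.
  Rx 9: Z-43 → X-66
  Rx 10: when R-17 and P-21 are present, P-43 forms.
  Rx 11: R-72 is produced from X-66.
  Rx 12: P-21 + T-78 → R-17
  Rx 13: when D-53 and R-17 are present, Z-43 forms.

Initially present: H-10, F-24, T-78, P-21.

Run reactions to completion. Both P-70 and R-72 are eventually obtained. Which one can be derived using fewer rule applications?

P-70

P-70: P-21 and T-78 present → R-17 forms (Rx 12). R-17 and P-21 present → P-43 forms (Rx 10). P-43 and F-24 present → P-70 forms (Rx 7). [3 rule applications]
R-72: P-21 and T-78 present → R-17 forms (Rx 12). F-24 present → X-30 forms (Rx 2). R-17 and P-21 present → P-43 forms (Rx 10). P-43 and F-24 present → P-70 forms (Rx 7). P-70 and H-10 present → D-52 forms (Rx 3). H-10, X-30, and D-52 present → R-72 forms (Rx 1). [6 rule applications]
P-70 needs fewer.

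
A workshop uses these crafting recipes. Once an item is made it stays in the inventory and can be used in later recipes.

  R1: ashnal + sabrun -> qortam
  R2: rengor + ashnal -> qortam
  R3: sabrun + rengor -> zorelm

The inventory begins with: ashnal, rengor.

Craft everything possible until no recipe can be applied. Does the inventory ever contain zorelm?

No

zorelm would need sabrun and rengor (R3), but sabrun is never obtained.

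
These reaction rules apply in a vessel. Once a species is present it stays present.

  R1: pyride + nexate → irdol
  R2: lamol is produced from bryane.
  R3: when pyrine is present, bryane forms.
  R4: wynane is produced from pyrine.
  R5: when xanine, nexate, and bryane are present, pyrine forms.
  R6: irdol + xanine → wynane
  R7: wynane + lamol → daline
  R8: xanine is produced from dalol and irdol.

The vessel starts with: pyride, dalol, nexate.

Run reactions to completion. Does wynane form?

pyride and nexate present → irdol forms (R1).
dalol and irdol present → xanine forms (R8).
irdol and xanine present → wynane forms (R6).

Yes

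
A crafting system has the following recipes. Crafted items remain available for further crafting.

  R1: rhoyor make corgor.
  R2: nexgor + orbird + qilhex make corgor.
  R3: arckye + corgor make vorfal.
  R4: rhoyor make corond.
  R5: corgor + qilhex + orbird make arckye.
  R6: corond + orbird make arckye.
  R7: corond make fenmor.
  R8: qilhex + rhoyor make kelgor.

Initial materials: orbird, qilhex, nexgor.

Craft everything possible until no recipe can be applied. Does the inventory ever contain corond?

corond would need rhoyor (R4), but rhoyor is never obtained.

No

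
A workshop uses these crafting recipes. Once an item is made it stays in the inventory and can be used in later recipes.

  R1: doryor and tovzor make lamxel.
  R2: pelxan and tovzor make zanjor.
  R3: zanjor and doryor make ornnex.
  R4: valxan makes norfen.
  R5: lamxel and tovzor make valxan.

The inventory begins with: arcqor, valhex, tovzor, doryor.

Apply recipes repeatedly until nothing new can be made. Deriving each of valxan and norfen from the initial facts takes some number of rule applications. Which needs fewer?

valxan: doryor and tovzor → lamxel (R1). lamxel and tovzor → valxan (R5). [2 rule applications]
norfen: Using R1, doryor and tovzor make lamxel. lamxel and tovzor → valxan (R5). Using R4, valxan makes norfen. [3 rule applications]
valxan needs fewer.

valxan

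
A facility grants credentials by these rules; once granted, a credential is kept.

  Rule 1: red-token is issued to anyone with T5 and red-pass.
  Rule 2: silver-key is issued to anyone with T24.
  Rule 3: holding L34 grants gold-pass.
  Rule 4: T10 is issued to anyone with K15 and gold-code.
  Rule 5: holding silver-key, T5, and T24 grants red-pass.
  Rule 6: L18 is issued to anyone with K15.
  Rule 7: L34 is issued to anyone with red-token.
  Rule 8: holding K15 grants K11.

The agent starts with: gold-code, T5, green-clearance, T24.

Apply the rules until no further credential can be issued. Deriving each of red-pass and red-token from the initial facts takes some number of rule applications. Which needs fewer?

red-pass

red-pass: Holding T24 grants silver-key (Rule 2). Holding silver-key, T5, and T24 grants red-pass (Rule 5). [2 rule applications]
red-token: Holding T24 grants silver-key (Rule 2). Holding silver-key, T5, and T24 grants red-pass (Rule 5). Holding T5 and red-pass grants red-token (Rule 1). [3 rule applications]
red-pass needs fewer.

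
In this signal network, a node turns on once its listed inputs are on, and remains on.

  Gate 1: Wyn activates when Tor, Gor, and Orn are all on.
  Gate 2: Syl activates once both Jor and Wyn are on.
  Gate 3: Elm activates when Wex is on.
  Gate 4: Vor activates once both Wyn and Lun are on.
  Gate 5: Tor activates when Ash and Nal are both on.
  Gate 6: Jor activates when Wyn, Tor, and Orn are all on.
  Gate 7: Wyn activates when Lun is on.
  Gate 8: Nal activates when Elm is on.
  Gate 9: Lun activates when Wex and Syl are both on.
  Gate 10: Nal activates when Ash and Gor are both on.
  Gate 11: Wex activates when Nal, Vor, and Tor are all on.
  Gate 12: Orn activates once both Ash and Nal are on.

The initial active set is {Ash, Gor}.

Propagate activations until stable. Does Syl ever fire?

Yes

Ash and Gor are on, so Nal activates (Gate 10).
Ash and Nal are on, so Orn activates (Gate 12).
Gate 5: Ash and Nal on → Tor on.
Gate 1: Tor, Gor, and Orn on → Wyn on.
Gate 6: Wyn, Tor, and Orn on → Jor on.
Gate 2: Jor and Wyn on → Syl on.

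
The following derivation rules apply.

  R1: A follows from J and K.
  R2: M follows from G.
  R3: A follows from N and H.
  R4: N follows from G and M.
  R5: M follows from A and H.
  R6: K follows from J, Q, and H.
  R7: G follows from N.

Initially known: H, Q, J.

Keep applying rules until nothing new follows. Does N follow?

N would need G and M (R4), but G is never established.

No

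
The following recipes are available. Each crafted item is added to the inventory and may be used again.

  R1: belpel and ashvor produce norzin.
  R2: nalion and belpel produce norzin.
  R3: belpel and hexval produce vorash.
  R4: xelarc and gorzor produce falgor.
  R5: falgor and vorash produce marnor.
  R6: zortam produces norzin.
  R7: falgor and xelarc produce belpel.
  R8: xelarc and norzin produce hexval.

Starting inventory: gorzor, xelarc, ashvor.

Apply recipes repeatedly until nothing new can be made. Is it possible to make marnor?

Yes

xelarc and gorzor → falgor (R4).
Using R7, falgor and xelarc make belpel.
belpel and ashvor → norzin (R1).
Using R8, xelarc and norzin make hexval.
Using R3, belpel and hexval make vorash.
falgor and vorash → marnor (R5).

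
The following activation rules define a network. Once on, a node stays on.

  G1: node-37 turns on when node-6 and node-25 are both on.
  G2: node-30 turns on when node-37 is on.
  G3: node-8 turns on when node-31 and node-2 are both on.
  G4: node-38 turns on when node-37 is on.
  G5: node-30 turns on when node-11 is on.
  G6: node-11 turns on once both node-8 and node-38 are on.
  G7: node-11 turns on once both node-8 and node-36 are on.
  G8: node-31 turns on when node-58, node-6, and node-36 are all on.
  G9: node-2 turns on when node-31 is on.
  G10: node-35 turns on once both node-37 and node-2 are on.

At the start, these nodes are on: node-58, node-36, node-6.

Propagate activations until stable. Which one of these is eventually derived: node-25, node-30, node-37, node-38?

node-30

node-58, node-6, and node-36 are on, so node-31 turns on (G8).
node-31 is on, so node-2 turns on (G9).
node-31 and node-2 are on, so node-8 turns on (G3).
G7: node-8 and node-36 on → node-11 on.
node-11 is on, so node-30 turns on (G5).
No rule produces node-25, and it is not given. node-38 would need node-37 (G4), but node-37 never turns on. node-37 would need node-6 and node-25 (G1), but node-25 never turns on.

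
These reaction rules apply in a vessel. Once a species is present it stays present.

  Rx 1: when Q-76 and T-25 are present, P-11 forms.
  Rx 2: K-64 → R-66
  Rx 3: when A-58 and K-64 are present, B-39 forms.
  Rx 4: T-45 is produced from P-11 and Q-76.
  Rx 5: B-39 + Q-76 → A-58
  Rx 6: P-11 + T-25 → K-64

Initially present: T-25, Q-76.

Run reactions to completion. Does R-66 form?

Yes

Q-76 and T-25 present → P-11 forms (Rx 1).
P-11 and T-25 present → K-64 forms (Rx 6).
K-64 present → R-66 forms (Rx 2).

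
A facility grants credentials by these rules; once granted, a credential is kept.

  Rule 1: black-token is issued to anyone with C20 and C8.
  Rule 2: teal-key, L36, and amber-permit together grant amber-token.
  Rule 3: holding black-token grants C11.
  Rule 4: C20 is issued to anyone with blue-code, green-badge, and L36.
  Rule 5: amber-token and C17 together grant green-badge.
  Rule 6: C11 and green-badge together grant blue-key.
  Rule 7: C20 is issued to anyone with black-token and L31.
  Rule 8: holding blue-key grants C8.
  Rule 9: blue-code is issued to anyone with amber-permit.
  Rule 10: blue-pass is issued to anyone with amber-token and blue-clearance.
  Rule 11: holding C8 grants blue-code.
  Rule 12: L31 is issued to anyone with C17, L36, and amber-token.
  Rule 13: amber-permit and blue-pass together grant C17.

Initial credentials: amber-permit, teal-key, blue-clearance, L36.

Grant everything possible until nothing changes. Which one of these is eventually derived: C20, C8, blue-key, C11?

C20

Holding amber-permit grants blue-code (Rule 9).
Holding teal-key, L36, and amber-permit grants amber-token (Rule 2).
Holding amber-token and blue-clearance grants blue-pass (Rule 10).
Holding amber-permit and blue-pass grants C17 (Rule 13).
Holding amber-token and C17 grants green-badge (Rule 5).
Holding blue-code, green-badge, and L36 grants C20 (Rule 4).
C11 would need black-token (Rule 3), but black-token is never granted. blue-key would need C11 and green-badge (Rule 6), but C11 is never granted. C8 would need blue-key (Rule 8), but blue-key is never granted.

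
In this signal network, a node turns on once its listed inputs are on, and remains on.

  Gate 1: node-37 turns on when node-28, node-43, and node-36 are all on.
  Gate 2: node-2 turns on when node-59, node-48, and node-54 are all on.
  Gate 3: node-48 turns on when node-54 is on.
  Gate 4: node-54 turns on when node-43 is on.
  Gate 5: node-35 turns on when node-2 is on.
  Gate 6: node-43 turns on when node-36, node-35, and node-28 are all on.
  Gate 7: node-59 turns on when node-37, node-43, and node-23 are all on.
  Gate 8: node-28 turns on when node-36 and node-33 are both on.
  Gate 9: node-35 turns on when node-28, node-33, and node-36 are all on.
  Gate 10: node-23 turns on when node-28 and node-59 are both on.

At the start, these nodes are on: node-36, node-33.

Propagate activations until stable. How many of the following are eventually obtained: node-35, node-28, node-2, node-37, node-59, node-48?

node-36 and node-33 are on, so node-28 turns on (Gate 8).
node-28, node-33, and node-36 are on, so node-35 turns on (Gate 9).
node-36, node-35, and node-28 are on, so node-43 turns on (Gate 6).
node-43 is on, so node-54 turns on (Gate 4).
node-28, node-43, and node-36 are on, so node-37 turns on (Gate 1).
node-54 is on, so node-48 turns on (Gate 3).
node-35: reached.
node-28: reached.
node-2 would need node-59, node-48, and node-54 (Gate 2), but node-59 never turns on.
node-37: reached.
node-59 would need node-37, node-43, and node-23 (Gate 7), but node-23 never turns on.
node-48: reached.
Reached: node-35, node-28, node-37, and node-48 — 4 of the 6.

4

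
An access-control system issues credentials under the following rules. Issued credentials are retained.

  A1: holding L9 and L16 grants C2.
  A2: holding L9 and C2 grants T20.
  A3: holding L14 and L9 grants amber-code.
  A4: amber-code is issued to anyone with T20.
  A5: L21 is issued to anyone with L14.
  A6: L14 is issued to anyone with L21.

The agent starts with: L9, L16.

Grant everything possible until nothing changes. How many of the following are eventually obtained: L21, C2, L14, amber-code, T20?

3

Holding L9 and L16 grants C2 (A1).
Holding L9 and C2 grants T20 (A2).
Holding T20 grants amber-code (A4).
L21 would need L14 (A5), but L14 is never granted.
C2: reached.
L14 would need L21 (A6), but L21 is never granted.
amber-code: reached.
T20: reached.
Reached: C2, amber-code, and T20 — 3 of the 5.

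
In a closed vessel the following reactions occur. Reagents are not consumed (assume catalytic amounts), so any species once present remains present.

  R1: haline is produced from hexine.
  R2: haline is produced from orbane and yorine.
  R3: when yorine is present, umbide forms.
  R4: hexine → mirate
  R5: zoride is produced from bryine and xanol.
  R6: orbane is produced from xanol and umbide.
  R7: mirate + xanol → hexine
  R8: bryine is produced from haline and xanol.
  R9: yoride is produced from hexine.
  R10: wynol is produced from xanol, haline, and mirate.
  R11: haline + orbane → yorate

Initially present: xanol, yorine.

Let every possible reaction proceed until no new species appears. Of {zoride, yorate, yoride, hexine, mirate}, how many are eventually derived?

yorine present → umbide forms (R3).
xanol and umbide present → orbane forms (R6).
orbane and yorine present → haline forms (R2).
haline and orbane present → yorate forms (R11).
haline and xanol present → bryine forms (R8).
bryine and xanol present → zoride forms (R5).
zoride: reached.
yorate: reached.
yoride would need hexine (R9), but hexine never forms.
hexine would need mirate and xanol (R7), but mirate never forms.
mirate would need hexine (R4), but hexine never forms.
Reached: zoride and yorate — 2 of the 5.

2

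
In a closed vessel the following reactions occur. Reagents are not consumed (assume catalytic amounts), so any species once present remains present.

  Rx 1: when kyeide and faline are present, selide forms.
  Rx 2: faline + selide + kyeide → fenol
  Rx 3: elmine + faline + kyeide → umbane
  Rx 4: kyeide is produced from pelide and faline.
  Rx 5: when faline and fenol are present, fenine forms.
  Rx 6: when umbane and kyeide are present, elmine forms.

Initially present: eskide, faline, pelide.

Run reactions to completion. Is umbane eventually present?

umbane would need elmine, faline, and kyeide (Rx 3), but elmine never forms.

No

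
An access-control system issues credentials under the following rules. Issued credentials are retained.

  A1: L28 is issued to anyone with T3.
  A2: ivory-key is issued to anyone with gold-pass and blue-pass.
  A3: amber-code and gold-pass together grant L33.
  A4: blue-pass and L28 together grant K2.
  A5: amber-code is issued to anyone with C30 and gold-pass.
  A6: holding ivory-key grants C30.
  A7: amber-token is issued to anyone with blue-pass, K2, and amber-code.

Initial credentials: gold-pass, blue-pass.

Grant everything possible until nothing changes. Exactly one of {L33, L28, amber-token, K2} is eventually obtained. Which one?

Holding gold-pass and blue-pass grants ivory-key (A2).
Holding ivory-key grants C30 (A6).
Holding C30 and gold-pass grants amber-code (A5).
Holding amber-code and gold-pass grants L33 (A3).
K2 would need blue-pass and L28 (A4), but L28 is never granted. L28 would need T3 (A1), but T3 is never granted. amber-token would need blue-pass, K2, and amber-code (A7), but K2 is never granted.

L33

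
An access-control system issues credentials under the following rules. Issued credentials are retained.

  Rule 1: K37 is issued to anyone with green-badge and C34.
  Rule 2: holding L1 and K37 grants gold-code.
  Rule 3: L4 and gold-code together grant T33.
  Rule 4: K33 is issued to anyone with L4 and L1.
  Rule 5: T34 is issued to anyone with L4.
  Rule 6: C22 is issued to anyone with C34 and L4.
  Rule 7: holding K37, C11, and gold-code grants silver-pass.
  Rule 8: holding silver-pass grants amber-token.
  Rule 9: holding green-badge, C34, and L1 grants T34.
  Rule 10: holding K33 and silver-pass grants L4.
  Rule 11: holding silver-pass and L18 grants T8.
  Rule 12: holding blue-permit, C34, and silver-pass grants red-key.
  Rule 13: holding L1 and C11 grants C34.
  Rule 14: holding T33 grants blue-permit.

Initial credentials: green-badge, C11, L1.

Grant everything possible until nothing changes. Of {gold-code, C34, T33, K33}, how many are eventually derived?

Holding L1 and C11 grants C34 (Rule 13).
Holding green-badge and C34 grants K37 (Rule 1).
Holding L1 and K37 grants gold-code (Rule 2).
gold-code: reached.
C34: reached.
T33 would need L4 and gold-code (Rule 3), but L4 is never granted.
K33 would need L4 and L1 (Rule 4), but L4 is never granted.
Reached: gold-code and C34 — 2 of the 4.

2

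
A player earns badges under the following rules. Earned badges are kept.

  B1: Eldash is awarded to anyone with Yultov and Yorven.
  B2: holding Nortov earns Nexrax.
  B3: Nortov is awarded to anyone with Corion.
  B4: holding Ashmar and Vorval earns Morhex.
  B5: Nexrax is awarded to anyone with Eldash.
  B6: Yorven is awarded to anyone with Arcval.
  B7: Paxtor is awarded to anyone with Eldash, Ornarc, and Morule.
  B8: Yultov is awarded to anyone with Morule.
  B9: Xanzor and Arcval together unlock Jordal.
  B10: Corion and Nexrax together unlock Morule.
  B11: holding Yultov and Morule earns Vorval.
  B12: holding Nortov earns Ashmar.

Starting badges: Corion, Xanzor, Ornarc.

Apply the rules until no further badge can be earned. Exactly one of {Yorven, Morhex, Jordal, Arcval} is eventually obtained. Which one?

With Corion, Nortov is earned (B3).
With Nortov, Nexrax is earned (B2).
With Nortov, Ashmar is earned (B12).
With Corion and Nexrax, Morule is earned (B10).
With Morule, Yultov is earned (B8).
With Yultov and Morule, Vorval is earned (B11).
With Ashmar and Vorval, Morhex is earned (B4).
Jordal would need Xanzor and Arcval (B9), but Arcval is never earned. Yorven would need Arcval (B6), but Arcval is never earned. No rule produces Arcval, and it is not given.

Morhex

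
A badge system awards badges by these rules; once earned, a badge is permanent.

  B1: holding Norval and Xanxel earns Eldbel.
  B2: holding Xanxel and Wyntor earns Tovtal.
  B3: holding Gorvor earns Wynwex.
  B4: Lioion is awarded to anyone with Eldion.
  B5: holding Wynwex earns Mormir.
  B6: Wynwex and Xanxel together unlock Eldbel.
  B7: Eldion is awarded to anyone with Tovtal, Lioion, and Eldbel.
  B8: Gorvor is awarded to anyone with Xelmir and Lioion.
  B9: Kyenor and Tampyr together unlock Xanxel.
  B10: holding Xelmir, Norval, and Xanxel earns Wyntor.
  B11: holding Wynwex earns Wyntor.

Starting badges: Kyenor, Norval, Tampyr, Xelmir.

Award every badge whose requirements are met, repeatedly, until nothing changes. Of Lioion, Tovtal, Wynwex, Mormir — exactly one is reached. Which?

Tovtal

With Kyenor and Tampyr, Xanxel is earned (B9).
With Xelmir, Norval, and Xanxel, Wyntor is earned (B10).
With Xanxel and Wyntor, Tovtal is earned (B2).
Mormir would need Wynwex (B5), but Wynwex is never earned. Wynwex would need Gorvor (B3), but Gorvor is never earned. Lioion would need Eldion (B4), but Eldion is never earned.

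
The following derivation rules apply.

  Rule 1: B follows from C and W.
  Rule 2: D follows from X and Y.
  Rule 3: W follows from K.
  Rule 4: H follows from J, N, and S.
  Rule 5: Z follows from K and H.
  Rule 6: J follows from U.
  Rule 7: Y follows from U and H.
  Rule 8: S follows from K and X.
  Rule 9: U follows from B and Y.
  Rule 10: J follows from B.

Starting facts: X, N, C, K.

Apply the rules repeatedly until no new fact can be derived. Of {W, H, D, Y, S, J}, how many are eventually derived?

From K and X, Rule 8 gives S.
From K, Rule 3 gives W.
C and W hold, so B follows (Rule 1).
From B, Rule 10 gives J.
From J, N, and S, Rule 4 gives H.
W: reached.
H: reached.
D would need X and Y (Rule 2), but Y is never established.
Y would need U and H (Rule 7), but U is never established.
S: reached.
J: reached.
Reached: W, H, S, and J — 4 of the 6.

4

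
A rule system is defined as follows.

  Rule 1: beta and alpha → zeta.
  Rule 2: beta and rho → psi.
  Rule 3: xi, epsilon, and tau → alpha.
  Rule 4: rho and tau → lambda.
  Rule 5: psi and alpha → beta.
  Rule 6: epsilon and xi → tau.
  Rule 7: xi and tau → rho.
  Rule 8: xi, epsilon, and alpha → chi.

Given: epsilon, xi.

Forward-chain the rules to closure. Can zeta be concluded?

No

zeta would need beta and alpha (Rule 1), but beta is never established.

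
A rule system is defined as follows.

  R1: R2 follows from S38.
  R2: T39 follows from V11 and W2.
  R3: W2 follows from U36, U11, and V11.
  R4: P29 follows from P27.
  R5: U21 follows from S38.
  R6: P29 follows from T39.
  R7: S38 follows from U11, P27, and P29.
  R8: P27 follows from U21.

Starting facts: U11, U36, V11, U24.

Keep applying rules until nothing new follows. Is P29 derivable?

From U36, U11, and V11, R3 gives W2.
From V11 and W2, R2 gives T39.
T39 holds, so P29 follows (R6).

Yes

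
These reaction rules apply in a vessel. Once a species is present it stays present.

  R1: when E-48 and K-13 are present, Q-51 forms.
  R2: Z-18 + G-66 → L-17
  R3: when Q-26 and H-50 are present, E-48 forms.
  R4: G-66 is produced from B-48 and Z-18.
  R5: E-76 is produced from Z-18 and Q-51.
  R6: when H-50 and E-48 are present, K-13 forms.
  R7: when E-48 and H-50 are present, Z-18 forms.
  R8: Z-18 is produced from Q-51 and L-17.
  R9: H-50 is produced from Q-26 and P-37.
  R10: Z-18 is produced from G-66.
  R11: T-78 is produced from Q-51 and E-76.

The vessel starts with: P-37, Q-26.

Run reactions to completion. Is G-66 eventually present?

G-66 would need B-48 and Z-18 (R4), but B-48 never forms.

No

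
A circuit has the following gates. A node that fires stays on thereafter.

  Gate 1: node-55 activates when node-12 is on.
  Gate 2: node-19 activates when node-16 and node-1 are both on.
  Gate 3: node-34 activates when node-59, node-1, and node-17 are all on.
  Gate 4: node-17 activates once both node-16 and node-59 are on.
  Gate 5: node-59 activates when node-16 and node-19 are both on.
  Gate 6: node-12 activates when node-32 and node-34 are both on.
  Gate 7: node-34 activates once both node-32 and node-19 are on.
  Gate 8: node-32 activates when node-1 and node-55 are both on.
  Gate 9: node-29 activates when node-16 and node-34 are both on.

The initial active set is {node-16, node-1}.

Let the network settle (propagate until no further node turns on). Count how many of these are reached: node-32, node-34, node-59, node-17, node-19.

4

node-16 and node-1 are on, so node-19 activates (Gate 2).
Gate 5: node-16 and node-19 on → node-59 on.
Gate 4: node-16 and node-59 on → node-17 on.
node-59, node-1, and node-17 are on, so node-34 activates (Gate 3).
node-32 would need node-1 and node-55 (Gate 8), but node-55 never turns on.
node-34: reached.
node-59: reached.
node-17: reached.
node-19: reached.
Reached: node-34, node-59, node-17, and node-19 — 4 of the 5.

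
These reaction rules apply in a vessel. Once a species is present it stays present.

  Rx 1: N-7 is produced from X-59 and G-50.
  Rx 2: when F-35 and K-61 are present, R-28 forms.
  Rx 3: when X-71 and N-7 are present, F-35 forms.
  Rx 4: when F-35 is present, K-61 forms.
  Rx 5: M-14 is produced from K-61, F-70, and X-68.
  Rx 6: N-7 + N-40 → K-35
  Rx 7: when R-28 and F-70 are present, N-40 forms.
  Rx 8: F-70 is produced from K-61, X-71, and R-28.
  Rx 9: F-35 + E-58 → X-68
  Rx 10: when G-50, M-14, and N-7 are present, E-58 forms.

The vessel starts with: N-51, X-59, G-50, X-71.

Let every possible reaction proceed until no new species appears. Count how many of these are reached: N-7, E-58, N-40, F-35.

X-59 and G-50 present → N-7 forms (Rx 1).
X-71 and N-7 present → F-35 forms (Rx 3).
F-35 present → K-61 forms (Rx 4).
F-35 and K-61 present → R-28 forms (Rx 2).
K-61, X-71, and R-28 present → F-70 forms (Rx 8).
R-28 and F-70 present → N-40 forms (Rx 7).
N-7: reached.
E-58 would need G-50, M-14, and N-7 (Rx 10), but M-14 never forms.
N-40: reached.
F-35: reached.
Reached: N-7, N-40, and F-35 — 3 of the 4.

3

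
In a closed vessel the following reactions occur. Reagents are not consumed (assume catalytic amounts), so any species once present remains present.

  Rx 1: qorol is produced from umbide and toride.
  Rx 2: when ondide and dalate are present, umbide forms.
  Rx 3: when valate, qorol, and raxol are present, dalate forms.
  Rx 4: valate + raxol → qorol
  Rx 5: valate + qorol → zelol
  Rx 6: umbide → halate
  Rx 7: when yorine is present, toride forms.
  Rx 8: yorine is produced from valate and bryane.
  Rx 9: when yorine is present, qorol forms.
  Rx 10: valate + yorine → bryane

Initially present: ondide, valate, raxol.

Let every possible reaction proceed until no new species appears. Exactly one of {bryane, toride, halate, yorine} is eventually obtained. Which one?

halate

valate and raxol present → qorol forms (Rx 4).
valate, qorol, and raxol present → dalate forms (Rx 3).
ondide and dalate present → umbide forms (Rx 2).
umbide present → halate forms (Rx 6).
toride would need yorine (Rx 7), but yorine never forms. yorine would need valate and bryane (Rx 8), but bryane never forms. bryane would need valate and yorine (Rx 10), but yorine never forms.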